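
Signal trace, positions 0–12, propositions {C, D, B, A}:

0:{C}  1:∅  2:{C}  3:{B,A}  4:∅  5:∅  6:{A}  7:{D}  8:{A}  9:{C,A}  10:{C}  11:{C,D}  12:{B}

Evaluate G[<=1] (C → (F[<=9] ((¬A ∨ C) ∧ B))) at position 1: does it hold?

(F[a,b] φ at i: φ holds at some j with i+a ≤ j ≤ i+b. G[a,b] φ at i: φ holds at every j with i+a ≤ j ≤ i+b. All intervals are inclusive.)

False

Check (C → (F[<=9] ((¬A ∨ C) ∧ B))) at every j in [1,2]:
  j=1: antecedent false → ✓
  j=2: antecedent true; consequent fails (none in [2,11]) → ✗
Fails at j=2 → formula fails.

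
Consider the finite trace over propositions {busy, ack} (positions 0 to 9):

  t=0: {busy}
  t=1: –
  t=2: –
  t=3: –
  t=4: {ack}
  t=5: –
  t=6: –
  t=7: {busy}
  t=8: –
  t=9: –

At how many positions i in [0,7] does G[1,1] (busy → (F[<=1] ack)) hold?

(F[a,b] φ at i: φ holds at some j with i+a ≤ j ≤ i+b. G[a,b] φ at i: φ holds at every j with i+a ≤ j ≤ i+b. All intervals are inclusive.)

Evaluate at each i in [0,7]:
  i=0: ✓ (all of [1,1])
  i=1: ✓ (all of [2,2])
  i=2: ✓ (all of [3,3])
  i=3: ✓ (all of [4,4])
  i=4: ✓ (all of [5,5])
  i=5: ✓ (all of [6,6])
  i=6: ✗ (fails at j=7)
  i=7: ✓ (all of [8,8])
Positions where it holds: {0, 1, 2, 3, 4, 5, 7} → 7.

7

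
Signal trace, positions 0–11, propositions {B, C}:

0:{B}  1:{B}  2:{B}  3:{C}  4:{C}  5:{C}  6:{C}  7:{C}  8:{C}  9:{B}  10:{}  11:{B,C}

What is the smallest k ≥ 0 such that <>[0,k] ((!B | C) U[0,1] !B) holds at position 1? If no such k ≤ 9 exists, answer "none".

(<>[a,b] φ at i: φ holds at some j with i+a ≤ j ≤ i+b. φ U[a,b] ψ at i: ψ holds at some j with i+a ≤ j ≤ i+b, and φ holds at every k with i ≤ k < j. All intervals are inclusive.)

2

Scan j = 1,2,… for ((!B | C) U[0,1] !B):
  j=1: fails
  j=2: fails
  j=3: holds
First hit at j=3, so smallest k = 3-1 = 2.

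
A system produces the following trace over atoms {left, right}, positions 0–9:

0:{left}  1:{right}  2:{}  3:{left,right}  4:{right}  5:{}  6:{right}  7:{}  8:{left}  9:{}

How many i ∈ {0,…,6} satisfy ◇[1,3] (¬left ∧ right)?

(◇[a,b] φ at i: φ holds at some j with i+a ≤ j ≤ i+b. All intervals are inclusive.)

Evaluate at each i in [0,6]:
  i=0: ✓ (witness j=1)
  i=1: ✓ (witness j=4)
  i=2: ✓ (witness j=4)
  i=3: ✓ (witness j=4)
  i=4: ✓ (witness j=6)
  i=5: ✓ (witness j=6)
  i=6: ✗ (none in [7,9])
Positions where it holds: {0, 1, 2, 3, 4, 5} → 6.

6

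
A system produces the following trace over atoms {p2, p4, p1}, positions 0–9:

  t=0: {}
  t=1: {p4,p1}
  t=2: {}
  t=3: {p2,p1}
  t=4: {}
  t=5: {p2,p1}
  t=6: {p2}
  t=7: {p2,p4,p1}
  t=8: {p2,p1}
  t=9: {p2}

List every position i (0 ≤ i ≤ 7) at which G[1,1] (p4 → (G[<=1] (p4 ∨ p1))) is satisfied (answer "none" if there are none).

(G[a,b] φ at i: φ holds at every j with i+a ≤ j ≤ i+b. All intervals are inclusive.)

Evaluate at each i in [0,7]:
  i=0: ✗ (fails at j=1)
  i=1: ✓ (all of [2,2])
  i=2: ✓ (all of [3,3])
  i=3: ✓ (all of [4,4])
  i=4: ✓ (all of [5,5])
  i=5: ✓ (all of [6,6])
  i=6: ✓ (all of [7,7])
  i=7: ✓ (all of [8,8])

1, 2, 3, 4, 5, 6, 7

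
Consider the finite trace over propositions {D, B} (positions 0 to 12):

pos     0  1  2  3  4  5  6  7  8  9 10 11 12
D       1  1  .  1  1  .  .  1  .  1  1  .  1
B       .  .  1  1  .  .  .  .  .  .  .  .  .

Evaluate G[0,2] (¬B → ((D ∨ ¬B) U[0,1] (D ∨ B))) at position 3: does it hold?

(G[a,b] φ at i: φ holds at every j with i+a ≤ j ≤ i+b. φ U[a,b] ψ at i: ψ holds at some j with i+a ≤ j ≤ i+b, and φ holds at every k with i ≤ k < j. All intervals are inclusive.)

Check (¬B → ((D ∨ ¬B) U[0,1] (D ∨ B))) at every j in [3,5]:
  j=3: antecedent false → ✓
  j=4: antecedent true; consequent holds → ✓
  j=5: antecedent true; consequent fails → ✗
Fails at j=5 → formula fails.

Does not hold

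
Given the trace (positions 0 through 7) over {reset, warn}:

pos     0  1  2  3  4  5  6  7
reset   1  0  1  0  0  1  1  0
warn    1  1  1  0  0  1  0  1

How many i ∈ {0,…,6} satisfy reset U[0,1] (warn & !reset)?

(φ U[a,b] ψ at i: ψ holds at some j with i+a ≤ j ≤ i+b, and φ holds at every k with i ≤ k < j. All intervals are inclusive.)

Evaluate at each i in [0,6]:
  i=0: ✓ (rhs at j=1; lhs holds on [0,0])
  i=1: ✓ (rhs at j=1)
  i=2: ✗ (no rhs in [2,3])
  i=3: ✗ (no rhs in [3,4])
  i=4: ✗ (no rhs in [4,5])
  i=5: ✗ (no rhs in [5,6])
  i=6: ✓ (rhs at j=7; lhs holds on [6,6])
Positions where it holds: {0, 1, 6} → 3.

3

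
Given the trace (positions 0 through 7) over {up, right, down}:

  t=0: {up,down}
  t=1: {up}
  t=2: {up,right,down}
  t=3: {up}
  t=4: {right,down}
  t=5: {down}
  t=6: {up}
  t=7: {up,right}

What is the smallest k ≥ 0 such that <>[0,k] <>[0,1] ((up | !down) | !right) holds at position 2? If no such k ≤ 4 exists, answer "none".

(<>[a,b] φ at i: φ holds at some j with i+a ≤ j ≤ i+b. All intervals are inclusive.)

0

Scan j = 2,3,… for <>[0,1] ((up | !down) | !right):
  j=2: holds
First hit at j=2, so smallest k = 2-2 = 0.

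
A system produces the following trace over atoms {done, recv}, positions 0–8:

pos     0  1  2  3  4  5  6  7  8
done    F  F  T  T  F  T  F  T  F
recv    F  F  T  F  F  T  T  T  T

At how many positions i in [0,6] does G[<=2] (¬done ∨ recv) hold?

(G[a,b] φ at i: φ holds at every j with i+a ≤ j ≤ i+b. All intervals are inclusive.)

Evaluate at each i in [0,6]:
  i=0: ✓ (all of [0,2])
  i=1: ✗ (fails at j=3)
  i=2: ✗ (fails at j=3)
  i=3: ✗ (fails at j=3)
  i=4: ✓ (all of [4,6])
  i=5: ✓ (all of [5,7])
  i=6: ✓ (all of [6,8])
Positions where it holds: {0, 4, 5, 6} → 4.

4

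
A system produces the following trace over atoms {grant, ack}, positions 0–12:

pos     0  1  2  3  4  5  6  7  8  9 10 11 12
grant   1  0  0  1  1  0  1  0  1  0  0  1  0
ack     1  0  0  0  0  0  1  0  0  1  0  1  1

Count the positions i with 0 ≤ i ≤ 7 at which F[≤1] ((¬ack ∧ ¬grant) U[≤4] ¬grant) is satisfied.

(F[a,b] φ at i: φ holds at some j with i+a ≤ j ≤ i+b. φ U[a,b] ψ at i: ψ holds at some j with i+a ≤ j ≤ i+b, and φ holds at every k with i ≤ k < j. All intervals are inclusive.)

7

Evaluate at each i in [0,7]:
  i=0: ✓ (witness j=1)
  i=1: ✓ (witness j=1)
  i=2: ✓ (witness j=2)
  i=3: ✗ (none in [3,4])
  i=4: ✓ (witness j=5)
  i=5: ✓ (witness j=5)
  i=6: ✓ (witness j=7)
  i=7: ✓ (witness j=7)
Positions where it holds: {0, 1, 2, 4, 5, 6, 7} → 7.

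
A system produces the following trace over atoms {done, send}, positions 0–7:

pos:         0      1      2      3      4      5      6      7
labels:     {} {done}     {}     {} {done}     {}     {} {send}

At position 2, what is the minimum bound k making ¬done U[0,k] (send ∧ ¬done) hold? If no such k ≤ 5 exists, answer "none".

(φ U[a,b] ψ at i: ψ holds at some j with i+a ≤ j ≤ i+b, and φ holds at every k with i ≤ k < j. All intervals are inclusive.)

none

Need earliest j ≥ 2 with (send ∧ ¬done), and ¬done at every k in [2,j-1].
  j=2: rhs fails.
  j=3: rhs fails.
  j=4: rhs fails.
  j=5: rhs fails.
  j=6: rhs fails.
  j=7: rhs holds but lhs fails at k=4.
No witness within the range → none.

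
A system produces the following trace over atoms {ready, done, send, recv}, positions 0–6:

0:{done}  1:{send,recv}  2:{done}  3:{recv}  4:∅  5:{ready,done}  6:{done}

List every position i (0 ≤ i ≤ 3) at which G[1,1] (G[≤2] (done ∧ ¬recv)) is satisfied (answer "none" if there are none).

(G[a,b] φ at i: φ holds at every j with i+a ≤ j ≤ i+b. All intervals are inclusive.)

Evaluate at each i in [0,3]:
  i=0: ✗ (fails at j=1)
  i=1: ✗ (fails at j=2)
  i=2: ✗ (fails at j=3)
  i=3: ✗ (fails at j=4)

none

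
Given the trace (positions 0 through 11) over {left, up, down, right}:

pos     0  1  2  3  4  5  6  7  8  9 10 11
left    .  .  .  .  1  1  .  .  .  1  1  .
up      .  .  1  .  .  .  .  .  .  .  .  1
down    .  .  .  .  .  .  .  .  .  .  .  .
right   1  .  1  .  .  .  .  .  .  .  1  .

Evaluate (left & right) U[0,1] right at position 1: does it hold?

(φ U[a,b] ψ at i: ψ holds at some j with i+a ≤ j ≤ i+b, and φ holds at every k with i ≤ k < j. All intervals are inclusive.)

Does not hold

Need some j in [1,2] with right, and (left & right) at every k in [1,j-1].
  j=1: right false.
  j=2: right holds, but (left & right) fails at k=1 → not this j.
No j in the window works → until fails.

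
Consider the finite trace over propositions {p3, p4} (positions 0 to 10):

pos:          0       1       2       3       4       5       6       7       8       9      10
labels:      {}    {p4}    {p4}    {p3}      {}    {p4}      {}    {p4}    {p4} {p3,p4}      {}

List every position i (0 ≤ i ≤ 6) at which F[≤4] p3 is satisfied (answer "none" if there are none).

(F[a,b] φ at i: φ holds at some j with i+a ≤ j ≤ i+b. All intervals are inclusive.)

0, 1, 2, 3, 5, 6

Evaluate at each i in [0,6]:
  i=0: ✓ (witness j=3)
  i=1: ✓ (witness j=3)
  i=2: ✓ (witness j=3)
  i=3: ✓ (witness j=3)
  i=4: ✗ (none in [4,8])
  i=5: ✓ (witness j=9)
  i=6: ✓ (witness j=9)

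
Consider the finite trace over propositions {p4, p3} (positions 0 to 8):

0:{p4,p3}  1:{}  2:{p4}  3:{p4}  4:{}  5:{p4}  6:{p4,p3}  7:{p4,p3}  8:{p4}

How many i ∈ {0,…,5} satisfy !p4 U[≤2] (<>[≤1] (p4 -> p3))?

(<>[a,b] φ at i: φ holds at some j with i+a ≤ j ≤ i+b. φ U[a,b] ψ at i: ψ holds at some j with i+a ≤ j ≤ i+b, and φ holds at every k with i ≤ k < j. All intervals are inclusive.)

5

Evaluate at each i in [0,5]:
  i=0: ✓ (rhs at j=0)
  i=1: ✓ (rhs at j=1)
  i=2: ✗ (lhs fails at k=2 before rhs at j=3)
  i=3: ✓ (rhs at j=3)
  i=4: ✓ (rhs at j=4)
  i=5: ✓ (rhs at j=5)
Positions where it holds: {0, 1, 3, 4, 5} → 5.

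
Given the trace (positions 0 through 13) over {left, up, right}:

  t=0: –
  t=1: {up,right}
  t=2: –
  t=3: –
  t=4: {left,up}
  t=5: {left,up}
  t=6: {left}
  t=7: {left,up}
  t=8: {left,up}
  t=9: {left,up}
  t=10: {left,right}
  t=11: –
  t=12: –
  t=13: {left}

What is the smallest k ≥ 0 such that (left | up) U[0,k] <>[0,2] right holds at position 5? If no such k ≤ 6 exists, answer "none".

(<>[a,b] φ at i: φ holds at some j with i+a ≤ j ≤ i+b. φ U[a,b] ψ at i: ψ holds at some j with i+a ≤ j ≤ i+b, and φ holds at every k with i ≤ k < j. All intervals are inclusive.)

Need earliest j ≥ 5 with <>[0,2] right, and (left | up) at every k in [5,j-1].
  j=5: rhs fails.
  j=6: rhs fails.
  j=7: rhs fails.
  j=8: rhs holds; lhs holds on [5,7]. k = 3.

3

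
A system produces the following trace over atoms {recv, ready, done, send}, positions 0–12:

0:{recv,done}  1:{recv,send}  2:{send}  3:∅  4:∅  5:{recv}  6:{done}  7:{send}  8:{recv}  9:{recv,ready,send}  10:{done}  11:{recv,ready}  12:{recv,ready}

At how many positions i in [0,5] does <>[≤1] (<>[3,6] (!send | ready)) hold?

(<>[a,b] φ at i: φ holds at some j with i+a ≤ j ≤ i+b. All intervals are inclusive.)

6

Evaluate at each i in [0,5]:
  i=0: ✓ (witness j=0)
  i=1: ✓ (witness j=1)
  i=2: ✓ (witness j=2)
  i=3: ✓ (witness j=3)
  i=4: ✓ (witness j=4)
  i=5: ✓ (witness j=5)
Positions where it holds: {0, 1, 2, 3, 4, 5} → 6.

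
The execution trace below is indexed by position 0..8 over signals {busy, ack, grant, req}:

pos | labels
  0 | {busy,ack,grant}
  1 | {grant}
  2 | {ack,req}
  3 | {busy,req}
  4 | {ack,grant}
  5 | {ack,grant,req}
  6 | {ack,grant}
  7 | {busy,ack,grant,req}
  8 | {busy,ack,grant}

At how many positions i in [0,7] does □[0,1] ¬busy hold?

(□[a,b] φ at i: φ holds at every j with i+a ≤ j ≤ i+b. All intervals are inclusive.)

Evaluate at each i in [0,7]:
  i=0: ✗ (fails at j=0)
  i=1: ✓ (all of [1,2])
  i=2: ✗ (fails at j=3)
  i=3: ✗ (fails at j=3)
  i=4: ✓ (all of [4,5])
  i=5: ✓ (all of [5,6])
  i=6: ✗ (fails at j=7)
  i=7: ✗ (fails at j=7)
Positions where it holds: {1, 4, 5} → 3.

3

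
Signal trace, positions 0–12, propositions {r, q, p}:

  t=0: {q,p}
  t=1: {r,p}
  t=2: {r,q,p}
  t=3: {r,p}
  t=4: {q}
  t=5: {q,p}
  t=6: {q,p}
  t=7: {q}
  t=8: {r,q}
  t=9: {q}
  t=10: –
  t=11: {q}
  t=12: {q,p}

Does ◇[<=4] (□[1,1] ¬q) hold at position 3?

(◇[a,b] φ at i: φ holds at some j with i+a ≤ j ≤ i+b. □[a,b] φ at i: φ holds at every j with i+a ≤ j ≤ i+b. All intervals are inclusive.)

False

Check □[1,1] ¬q at each j in [3,7]:
  j=3: fails at 4
  j=4: fails at 5
  j=5: fails at 6
  j=6: fails at 7
  j=7: fails at 8
No position in the window satisfies it → formula fails.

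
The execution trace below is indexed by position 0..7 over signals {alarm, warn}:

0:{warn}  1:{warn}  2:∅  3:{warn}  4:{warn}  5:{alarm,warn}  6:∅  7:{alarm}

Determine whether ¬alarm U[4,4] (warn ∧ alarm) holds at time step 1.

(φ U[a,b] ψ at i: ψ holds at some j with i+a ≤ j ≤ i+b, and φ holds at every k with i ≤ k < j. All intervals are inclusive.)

True

Need some j in [5,5] with (warn ∧ alarm), and ¬alarm at every k in [1,j-1].
  j=5: (warn ∧ alarm) holds; ¬alarm holds at every k in [1,4] → satisfied.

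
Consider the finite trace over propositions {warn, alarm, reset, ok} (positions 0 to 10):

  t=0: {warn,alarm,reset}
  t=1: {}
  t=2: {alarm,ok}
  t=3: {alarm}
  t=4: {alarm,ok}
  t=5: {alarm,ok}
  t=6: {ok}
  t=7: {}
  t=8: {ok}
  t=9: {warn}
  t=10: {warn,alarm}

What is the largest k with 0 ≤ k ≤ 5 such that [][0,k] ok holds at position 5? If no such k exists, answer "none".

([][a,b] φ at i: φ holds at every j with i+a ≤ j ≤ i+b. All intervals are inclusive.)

ok must hold from j=5 onward; find where it first fails.
  j=5: holds
  j=6: holds
  j=7: fails
Holds on [5,6], so largest k = 1.

1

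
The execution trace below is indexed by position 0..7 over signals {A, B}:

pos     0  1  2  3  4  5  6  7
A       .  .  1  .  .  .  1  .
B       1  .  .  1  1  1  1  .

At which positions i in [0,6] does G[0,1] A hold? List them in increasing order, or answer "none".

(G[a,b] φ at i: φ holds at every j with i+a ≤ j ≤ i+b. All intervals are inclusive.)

Evaluate at each i in [0,6]:
  i=0: ✗ (fails at j=0)
  i=1: ✗ (fails at j=1)
  i=2: ✗ (fails at j=3)
  i=3: ✗ (fails at j=3)
  i=4: ✗ (fails at j=4)
  i=5: ✗ (fails at j=5)
  i=6: ✗ (fails at j=7)

none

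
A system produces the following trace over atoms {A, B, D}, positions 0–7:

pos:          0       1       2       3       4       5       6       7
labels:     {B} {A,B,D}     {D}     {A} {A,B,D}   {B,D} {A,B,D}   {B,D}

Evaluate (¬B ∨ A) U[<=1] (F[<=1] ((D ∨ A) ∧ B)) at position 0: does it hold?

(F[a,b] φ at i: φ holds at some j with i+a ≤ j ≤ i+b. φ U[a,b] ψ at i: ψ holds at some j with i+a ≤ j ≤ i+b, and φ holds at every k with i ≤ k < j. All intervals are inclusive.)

Need some j in [0,1] with F[<=1] ((D ∨ A) ∧ B), and (¬B ∨ A) at every k in [0,j-1].
  j=0: F[<=1] ((D ∨ A) ∧ B) holds; no prefix to check → satisfied.

Yes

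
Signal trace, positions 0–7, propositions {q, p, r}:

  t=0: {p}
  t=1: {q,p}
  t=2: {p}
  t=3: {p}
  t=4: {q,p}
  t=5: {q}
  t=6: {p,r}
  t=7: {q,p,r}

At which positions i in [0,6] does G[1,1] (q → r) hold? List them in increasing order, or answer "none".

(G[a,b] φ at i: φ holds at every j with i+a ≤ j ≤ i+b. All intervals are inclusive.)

1, 2, 5, 6

Evaluate at each i in [0,6]:
  i=0: ✗ (fails at j=1)
  i=1: ✓ (all of [2,2])
  i=2: ✓ (all of [3,3])
  i=3: ✗ (fails at j=4)
  i=4: ✗ (fails at j=5)
  i=5: ✓ (all of [6,6])
  i=6: ✓ (all of [7,7])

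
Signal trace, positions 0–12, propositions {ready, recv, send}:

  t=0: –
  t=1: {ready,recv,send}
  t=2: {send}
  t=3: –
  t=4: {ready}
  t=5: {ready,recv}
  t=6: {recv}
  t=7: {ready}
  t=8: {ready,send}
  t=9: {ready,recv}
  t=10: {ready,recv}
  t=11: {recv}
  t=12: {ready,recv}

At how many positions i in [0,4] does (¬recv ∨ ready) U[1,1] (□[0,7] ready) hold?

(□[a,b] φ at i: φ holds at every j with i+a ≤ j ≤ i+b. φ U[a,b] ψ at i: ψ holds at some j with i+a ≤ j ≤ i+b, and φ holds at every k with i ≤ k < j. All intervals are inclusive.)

0

Evaluate at each i in [0,4]:
  i=0: ✗ (no rhs in [1,1])
  i=1: ✗ (no rhs in [2,2])
  i=2: ✗ (no rhs in [3,3])
  i=3: ✗ (no rhs in [4,4])
  i=4: ✗ (no rhs in [5,5])
Positions where it holds: {} → 0.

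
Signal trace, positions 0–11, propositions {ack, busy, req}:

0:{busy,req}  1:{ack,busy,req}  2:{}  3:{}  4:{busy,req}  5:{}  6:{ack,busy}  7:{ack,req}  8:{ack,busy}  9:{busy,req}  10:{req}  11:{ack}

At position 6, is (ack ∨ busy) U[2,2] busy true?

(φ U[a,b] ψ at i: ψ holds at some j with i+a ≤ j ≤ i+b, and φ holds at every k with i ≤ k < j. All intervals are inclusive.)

Need some j in [8,8] with busy, and (ack ∨ busy) at every k in [6,j-1].
  j=8: busy holds; (ack ∨ busy) holds at every k in [6,7] → satisfied.

True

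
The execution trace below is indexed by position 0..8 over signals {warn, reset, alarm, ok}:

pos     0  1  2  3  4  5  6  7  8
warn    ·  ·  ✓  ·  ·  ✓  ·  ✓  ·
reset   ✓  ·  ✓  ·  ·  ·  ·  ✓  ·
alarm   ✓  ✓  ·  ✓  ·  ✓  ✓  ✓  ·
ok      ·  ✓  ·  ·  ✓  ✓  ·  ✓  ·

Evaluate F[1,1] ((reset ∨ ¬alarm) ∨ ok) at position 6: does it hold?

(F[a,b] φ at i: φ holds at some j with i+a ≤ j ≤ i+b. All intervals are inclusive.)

Yes

Check ((reset ∨ ¬alarm) ∨ ok) at each j in [7,7]:
  j=7: true
Found at j=7 → formula holds.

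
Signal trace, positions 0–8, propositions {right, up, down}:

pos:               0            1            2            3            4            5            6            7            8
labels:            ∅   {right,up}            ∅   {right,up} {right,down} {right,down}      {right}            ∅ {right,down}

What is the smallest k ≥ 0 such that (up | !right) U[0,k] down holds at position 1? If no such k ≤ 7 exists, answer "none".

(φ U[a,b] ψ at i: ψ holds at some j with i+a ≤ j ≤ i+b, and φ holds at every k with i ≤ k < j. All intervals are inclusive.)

3

Need earliest j ≥ 1 with down, and (up | !right) at every k in [1,j-1].
  j=1: rhs fails.
  j=2: rhs fails.
  j=3: rhs fails.
  j=4: rhs holds; lhs holds on [1,3]. k = 3.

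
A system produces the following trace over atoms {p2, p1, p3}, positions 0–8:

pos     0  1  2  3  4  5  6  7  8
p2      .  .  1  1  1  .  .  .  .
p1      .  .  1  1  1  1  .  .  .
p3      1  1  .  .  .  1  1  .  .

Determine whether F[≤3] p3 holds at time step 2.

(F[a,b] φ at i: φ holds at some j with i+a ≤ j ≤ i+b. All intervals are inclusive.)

True

Check p3 at each j in [2,5]:
  j=2: false
  j=3: false
  j=4: false
  j=5: true
Found at j=5 → formula holds.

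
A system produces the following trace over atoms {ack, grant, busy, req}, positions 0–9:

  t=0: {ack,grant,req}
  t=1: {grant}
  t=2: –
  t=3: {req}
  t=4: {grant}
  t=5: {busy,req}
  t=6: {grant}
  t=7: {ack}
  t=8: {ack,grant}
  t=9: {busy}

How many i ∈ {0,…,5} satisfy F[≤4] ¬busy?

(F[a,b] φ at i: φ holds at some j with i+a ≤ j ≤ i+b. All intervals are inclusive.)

6

Evaluate at each i in [0,5]:
  i=0: ✓ (witness j=0)
  i=1: ✓ (witness j=1)
  i=2: ✓ (witness j=2)
  i=3: ✓ (witness j=3)
  i=4: ✓ (witness j=4)
  i=5: ✓ (witness j=6)
Positions where it holds: {0, 1, 2, 3, 4, 5} → 6.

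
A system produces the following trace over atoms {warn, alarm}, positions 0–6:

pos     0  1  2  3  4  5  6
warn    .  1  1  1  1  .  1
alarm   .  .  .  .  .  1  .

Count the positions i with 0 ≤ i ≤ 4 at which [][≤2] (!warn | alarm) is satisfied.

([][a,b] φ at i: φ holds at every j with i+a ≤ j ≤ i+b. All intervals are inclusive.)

Evaluate at each i in [0,4]:
  i=0: ✗ (fails at j=1)
  i=1: ✗ (fails at j=1)
  i=2: ✗ (fails at j=2)
  i=3: ✗ (fails at j=3)
  i=4: ✗ (fails at j=4)
Positions where it holds: {} → 0.

0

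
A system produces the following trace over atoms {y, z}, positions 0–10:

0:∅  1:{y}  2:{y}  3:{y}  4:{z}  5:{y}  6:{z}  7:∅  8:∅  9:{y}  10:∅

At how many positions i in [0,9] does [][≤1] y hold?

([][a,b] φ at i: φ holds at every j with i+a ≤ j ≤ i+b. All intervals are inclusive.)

Evaluate at each i in [0,9]:
  i=0: ✗ (fails at j=0)
  i=1: ✓ (all of [1,2])
  i=2: ✓ (all of [2,3])
  i=3: ✗ (fails at j=4)
  i=4: ✗ (fails at j=4)
  i=5: ✗ (fails at j=6)
  i=6: ✗ (fails at j=6)
  i=7: ✗ (fails at j=7)
  i=8: ✗ (fails at j=8)
  i=9: ✗ (fails at j=10)
Positions where it holds: {1, 2} → 2.

2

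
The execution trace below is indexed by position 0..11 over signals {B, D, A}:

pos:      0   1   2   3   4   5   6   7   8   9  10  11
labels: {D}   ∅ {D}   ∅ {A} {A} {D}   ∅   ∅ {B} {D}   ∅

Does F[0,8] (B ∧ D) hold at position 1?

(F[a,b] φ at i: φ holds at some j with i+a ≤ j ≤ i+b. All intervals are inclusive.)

Check (B ∧ D) at each j in [1,9]:
  j=1: false
  j=2: false
  j=3: false
  j=4: false
  j=5: false
  j=6: false
  j=7: false
  j=8: false
  j=9: false
No position in the window satisfies it → formula fails.

False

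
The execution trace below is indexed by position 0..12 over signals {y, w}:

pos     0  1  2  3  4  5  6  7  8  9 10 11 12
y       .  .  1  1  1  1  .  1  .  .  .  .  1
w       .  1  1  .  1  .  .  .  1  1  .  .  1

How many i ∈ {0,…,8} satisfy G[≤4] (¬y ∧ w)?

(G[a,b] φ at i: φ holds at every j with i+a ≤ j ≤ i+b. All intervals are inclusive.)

0

Evaluate at each i in [0,8]:
  i=0: ✗ (fails at j=0)
  i=1: ✗ (fails at j=2)
  i=2: ✗ (fails at j=2)
  i=3: ✗ (fails at j=3)
  i=4: ✗ (fails at j=4)
  i=5: ✗ (fails at j=5)
  i=6: ✗ (fails at j=6)
  i=7: ✗ (fails at j=7)
  i=8: ✗ (fails at j=10)
Positions where it holds: {} → 0.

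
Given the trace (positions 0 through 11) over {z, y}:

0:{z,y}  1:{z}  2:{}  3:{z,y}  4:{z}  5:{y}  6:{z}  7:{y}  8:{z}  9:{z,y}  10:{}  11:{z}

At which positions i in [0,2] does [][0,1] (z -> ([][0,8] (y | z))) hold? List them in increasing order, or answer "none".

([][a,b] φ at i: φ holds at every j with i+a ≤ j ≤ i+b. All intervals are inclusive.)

none

Evaluate at each i in [0,2]:
  i=0: ✗ (fails at j=0)
  i=1: ✗ (fails at j=1)
  i=2: ✗ (fails at j=3)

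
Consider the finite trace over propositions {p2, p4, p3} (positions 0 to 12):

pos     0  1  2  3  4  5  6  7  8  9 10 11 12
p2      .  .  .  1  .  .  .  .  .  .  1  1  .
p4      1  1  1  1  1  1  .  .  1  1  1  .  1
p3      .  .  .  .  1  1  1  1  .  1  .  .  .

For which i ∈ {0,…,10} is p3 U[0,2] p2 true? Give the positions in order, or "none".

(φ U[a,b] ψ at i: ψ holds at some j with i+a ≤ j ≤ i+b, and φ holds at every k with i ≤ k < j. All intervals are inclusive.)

3, 9, 10

Evaluate at each i in [0,10]:
  i=0: ✗ (no rhs in [0,2])
  i=1: ✗ (lhs fails at k=1 before rhs at j=3)
  i=2: ✗ (lhs fails at k=2 before rhs at j=3)
  i=3: ✓ (rhs at j=3)
  i=4: ✗ (no rhs in [4,6])
  i=5: ✗ (no rhs in [5,7])
  i=6: ✗ (no rhs in [6,8])
  i=7: ✗ (no rhs in [7,9])
  i=8: ✗ (lhs fails at k=8 before rhs at j=10)
  i=9: ✓ (rhs at j=10; lhs holds on [9,9])
  i=10: ✓ (rhs at j=10)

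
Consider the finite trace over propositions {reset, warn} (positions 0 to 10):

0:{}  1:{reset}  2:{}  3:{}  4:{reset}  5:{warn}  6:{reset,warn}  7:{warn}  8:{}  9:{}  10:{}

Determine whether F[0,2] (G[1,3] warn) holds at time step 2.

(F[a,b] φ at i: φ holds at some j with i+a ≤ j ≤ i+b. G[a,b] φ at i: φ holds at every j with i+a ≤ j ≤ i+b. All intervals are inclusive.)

Yes

Check G[1,3] warn at each j in [2,4]:
  j=2: fails at 3
  j=3: fails at 4
  j=4: holds on [5,7]
Found at j=4 → formula holds.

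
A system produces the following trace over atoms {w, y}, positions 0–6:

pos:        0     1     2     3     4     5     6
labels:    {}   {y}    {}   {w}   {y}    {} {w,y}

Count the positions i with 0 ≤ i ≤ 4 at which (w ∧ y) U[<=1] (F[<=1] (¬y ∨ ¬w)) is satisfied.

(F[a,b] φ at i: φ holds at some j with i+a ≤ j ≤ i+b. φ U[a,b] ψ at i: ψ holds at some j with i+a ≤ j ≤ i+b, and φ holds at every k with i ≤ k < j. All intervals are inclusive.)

5

Evaluate at each i in [0,4]:
  i=0: ✓ (rhs at j=0)
  i=1: ✓ (rhs at j=1)
  i=2: ✓ (rhs at j=2)
  i=3: ✓ (rhs at j=3)
  i=4: ✓ (rhs at j=4)
Positions where it holds: {0, 1, 2, 3, 4} → 5.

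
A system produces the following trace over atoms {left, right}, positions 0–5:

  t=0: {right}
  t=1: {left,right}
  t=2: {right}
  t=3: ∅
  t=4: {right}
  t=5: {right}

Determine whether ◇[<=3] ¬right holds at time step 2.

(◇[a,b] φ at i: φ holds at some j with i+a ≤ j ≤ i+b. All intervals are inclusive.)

Check ¬right at each j in [2,5]:
  j=2: false
  j=3: true
  j=4: false
  j=5: false
Found at j=3 → formula holds.

True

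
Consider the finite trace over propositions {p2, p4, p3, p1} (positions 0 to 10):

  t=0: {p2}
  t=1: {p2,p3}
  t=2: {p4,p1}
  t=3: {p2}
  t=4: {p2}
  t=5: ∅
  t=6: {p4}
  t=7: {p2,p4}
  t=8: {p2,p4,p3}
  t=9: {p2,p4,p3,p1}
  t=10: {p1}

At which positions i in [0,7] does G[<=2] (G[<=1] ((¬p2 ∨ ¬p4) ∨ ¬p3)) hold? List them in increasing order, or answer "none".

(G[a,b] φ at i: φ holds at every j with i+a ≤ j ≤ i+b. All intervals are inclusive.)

0, 1, 2, 3, 4

Evaluate at each i in [0,7]:
  i=0: ✓ (all of [0,2])
  i=1: ✓ (all of [1,3])
  i=2: ✓ (all of [2,4])
  i=3: ✓ (all of [3,5])
  i=4: ✓ (all of [4,6])
  i=5: ✗ (fails at j=7)
  i=6: ✗ (fails at j=7)
  i=7: ✗ (fails at j=7)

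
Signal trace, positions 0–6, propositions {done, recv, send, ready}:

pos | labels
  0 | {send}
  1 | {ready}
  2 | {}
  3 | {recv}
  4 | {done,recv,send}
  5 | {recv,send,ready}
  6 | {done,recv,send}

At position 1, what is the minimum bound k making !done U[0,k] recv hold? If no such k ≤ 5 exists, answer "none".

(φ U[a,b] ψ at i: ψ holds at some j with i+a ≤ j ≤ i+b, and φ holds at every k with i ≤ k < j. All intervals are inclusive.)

2

Need earliest j ≥ 1 with recv, and !done at every k in [1,j-1].
  j=1: rhs fails.
  j=2: rhs fails.
  j=3: rhs holds; lhs holds on [1,2]. k = 2.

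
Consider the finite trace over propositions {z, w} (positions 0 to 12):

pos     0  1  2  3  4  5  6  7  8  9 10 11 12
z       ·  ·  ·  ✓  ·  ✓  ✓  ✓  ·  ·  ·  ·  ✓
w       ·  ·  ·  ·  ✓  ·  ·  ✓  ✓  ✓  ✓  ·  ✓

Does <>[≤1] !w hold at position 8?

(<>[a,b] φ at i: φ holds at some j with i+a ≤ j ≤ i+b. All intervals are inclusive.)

Check !w at each j in [8,9]:
  j=8: false
  j=9: false
No position in the window satisfies it → formula fails.

No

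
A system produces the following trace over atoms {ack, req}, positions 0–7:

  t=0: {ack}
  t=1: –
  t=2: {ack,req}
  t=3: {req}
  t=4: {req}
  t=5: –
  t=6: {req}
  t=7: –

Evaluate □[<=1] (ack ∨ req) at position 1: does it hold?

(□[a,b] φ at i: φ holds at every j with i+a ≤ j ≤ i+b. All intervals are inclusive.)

Check (ack ∨ req) at every j in [1,2]:
  j=1: false
  j=2: true
Fails at j=1 → formula fails.

Does not hold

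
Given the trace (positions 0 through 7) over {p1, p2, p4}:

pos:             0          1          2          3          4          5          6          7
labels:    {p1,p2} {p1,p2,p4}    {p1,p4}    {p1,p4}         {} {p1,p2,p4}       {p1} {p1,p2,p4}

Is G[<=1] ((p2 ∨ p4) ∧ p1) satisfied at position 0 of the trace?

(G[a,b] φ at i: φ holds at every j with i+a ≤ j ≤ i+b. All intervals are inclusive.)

Yes

Check ((p2 ∨ p4) ∧ p1) at every j in [0,1]:
  j=0: true
  j=1: true
All positions satisfy it → formula holds.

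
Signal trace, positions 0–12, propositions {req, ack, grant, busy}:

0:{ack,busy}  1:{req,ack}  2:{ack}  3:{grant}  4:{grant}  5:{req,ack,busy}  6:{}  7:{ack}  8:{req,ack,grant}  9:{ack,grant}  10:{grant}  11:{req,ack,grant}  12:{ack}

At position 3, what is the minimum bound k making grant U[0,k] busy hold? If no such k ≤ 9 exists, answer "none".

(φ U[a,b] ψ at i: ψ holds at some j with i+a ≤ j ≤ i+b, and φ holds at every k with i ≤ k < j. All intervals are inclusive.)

Need earliest j ≥ 3 with busy, and grant at every k in [3,j-1].
  j=3: rhs fails.
  j=4: rhs fails.
  j=5: rhs holds; lhs holds on [3,4]. k = 2.

2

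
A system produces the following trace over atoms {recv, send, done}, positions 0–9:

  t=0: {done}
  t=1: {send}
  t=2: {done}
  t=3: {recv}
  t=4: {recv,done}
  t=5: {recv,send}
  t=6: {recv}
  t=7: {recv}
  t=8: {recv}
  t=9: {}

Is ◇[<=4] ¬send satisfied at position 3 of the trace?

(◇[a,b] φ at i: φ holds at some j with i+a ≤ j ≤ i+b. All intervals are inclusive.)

Check ¬send at each j in [3,7]:
  j=3: true
  j=4: true
  j=5: false
  j=6: true
  j=7: true
Found at j=3 → formula holds.

Yes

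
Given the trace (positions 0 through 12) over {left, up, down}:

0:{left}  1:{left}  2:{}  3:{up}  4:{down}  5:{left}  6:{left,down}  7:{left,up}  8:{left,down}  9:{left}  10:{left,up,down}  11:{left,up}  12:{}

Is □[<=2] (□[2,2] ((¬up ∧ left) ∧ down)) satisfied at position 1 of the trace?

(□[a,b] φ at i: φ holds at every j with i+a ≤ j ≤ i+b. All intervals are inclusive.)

Check □[2,2] ((¬up ∧ left) ∧ down) at every j in [1,3]:
  j=1: fails at 3
  j=2: fails at 4
  j=3: fails at 5
Fails at j=1 → formula fails.

False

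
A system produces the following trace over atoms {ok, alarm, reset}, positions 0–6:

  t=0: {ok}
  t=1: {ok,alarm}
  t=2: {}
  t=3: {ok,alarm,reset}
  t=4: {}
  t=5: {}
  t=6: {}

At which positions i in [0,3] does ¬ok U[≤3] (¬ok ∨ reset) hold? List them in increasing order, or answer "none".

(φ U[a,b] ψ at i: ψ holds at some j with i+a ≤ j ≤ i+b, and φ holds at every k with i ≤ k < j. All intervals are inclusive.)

2, 3

Evaluate at each i in [0,3]:
  i=0: ✗ (lhs fails at k=0 before rhs at j=2)
  i=1: ✗ (lhs fails at k=1 before rhs at j=2)
  i=2: ✓ (rhs at j=2)
  i=3: ✓ (rhs at j=3)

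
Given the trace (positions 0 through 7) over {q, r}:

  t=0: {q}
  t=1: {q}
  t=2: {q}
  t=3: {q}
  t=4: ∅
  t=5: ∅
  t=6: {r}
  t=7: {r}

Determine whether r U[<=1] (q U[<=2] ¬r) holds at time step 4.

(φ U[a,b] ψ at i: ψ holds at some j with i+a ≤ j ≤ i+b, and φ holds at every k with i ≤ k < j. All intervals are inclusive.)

Need some j in [4,5] with (q U[<=2] ¬r), and r at every k in [4,j-1].
  j=4: (q U[<=2] ¬r) holds; no prefix to check → satisfied.

True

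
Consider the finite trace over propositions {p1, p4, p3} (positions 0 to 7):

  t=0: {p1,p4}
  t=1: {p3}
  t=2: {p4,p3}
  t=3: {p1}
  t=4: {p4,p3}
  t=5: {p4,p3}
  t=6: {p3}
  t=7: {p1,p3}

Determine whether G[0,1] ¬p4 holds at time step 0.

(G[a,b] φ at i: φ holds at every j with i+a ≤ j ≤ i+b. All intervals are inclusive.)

Check ¬p4 at every j in [0,1]:
  j=0: false
  j=1: true
Fails at j=0 → formula fails.

No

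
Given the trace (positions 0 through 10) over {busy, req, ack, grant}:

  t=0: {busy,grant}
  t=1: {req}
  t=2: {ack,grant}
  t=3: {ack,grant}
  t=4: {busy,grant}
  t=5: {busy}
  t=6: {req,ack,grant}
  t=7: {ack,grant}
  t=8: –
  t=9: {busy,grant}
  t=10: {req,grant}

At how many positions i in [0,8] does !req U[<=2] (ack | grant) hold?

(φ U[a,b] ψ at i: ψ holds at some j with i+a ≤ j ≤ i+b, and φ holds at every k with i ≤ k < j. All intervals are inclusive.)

Evaluate at each i in [0,8]:
  i=0: ✓ (rhs at j=0)
  i=1: ✗ (lhs fails at k=1 before rhs at j=2)
  i=2: ✓ (rhs at j=2)
  i=3: ✓ (rhs at j=3)
  i=4: ✓ (rhs at j=4)
  i=5: ✓ (rhs at j=6; lhs holds on [5,5])
  i=6: ✓ (rhs at j=6)
  i=7: ✓ (rhs at j=7)
  i=8: ✓ (rhs at j=9; lhs holds on [8,8])
Positions where it holds: {0, 2, 3, 4, 5, 6, 7, 8} → 8.

8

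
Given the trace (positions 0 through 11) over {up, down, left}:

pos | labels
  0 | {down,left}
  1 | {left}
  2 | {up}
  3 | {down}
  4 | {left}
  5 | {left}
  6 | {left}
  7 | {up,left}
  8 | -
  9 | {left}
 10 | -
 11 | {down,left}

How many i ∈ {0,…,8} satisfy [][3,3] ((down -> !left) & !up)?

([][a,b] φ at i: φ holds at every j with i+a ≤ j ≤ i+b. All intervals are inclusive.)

7

Evaluate at each i in [0,8]:
  i=0: ✓ (all of [3,3])
  i=1: ✓ (all of [4,4])
  i=2: ✓ (all of [5,5])
  i=3: ✓ (all of [6,6])
  i=4: ✗ (fails at j=7)
  i=5: ✓ (all of [8,8])
  i=6: ✓ (all of [9,9])
  i=7: ✓ (all of [10,10])
  i=8: ✗ (fails at j=11)
Positions where it holds: {0, 1, 2, 3, 5, 6, 7} → 7.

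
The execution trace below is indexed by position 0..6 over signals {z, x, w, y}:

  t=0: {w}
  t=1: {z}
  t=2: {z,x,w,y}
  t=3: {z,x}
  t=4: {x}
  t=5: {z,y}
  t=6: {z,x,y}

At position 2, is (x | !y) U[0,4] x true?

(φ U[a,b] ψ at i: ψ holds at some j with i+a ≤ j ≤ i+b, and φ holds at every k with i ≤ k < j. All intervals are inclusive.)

Yes

Need some j in [2,6] with x, and (x | !y) at every k in [2,j-1].
  j=2: x holds; no prefix to check → satisfied.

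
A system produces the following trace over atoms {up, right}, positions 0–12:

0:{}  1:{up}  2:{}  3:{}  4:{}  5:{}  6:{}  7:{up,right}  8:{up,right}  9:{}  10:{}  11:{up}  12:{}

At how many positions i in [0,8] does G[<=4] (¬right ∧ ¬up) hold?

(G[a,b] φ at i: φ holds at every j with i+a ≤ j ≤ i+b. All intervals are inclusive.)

1

Evaluate at each i in [0,8]:
  i=0: ✗ (fails at j=1)
  i=1: ✗ (fails at j=1)
  i=2: ✓ (all of [2,6])
  i=3: ✗ (fails at j=7)
  i=4: ✗ (fails at j=7)
  i=5: ✗ (fails at j=7)
  i=6: ✗ (fails at j=7)
  i=7: ✗ (fails at j=7)
  i=8: ✗ (fails at j=8)
Positions where it holds: {2} → 1.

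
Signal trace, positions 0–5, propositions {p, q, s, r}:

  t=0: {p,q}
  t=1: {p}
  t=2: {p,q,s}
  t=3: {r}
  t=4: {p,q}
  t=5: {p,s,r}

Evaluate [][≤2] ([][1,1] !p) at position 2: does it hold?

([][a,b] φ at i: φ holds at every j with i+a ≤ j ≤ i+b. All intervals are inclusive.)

No

Check [][1,1] !p at every j in [2,4]:
  j=2: holds on [3,3]
  j=3: fails at 4
  j=4: fails at 5
Fails at j=3 → formula fails.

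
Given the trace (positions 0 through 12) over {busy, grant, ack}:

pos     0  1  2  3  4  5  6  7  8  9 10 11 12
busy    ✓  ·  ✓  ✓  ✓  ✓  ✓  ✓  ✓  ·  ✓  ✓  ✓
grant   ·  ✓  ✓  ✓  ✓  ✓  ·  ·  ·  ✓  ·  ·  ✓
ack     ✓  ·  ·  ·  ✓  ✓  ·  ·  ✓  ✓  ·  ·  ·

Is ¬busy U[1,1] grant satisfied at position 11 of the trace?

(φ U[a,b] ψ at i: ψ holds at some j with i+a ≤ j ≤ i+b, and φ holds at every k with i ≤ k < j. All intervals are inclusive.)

Need some j in [12,12] with grant, and ¬busy at every k in [11,j-1].
  j=12: grant holds, but ¬busy fails at k=11 → not this j.
No j in the window works → until fails.

No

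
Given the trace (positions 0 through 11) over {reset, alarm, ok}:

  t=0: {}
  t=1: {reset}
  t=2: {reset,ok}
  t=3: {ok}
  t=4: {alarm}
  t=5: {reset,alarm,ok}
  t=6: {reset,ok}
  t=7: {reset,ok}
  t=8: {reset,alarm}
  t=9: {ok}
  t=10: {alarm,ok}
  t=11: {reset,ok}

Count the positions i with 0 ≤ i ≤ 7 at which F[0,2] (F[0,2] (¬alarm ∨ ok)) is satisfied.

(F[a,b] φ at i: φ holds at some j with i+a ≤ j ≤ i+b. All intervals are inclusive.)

Evaluate at each i in [0,7]:
  i=0: ✓ (witness j=0)
  i=1: ✓ (witness j=1)
  i=2: ✓ (witness j=2)
  i=3: ✓ (witness j=3)
  i=4: ✓ (witness j=4)
  i=5: ✓ (witness j=5)
  i=6: ✓ (witness j=6)
  i=7: ✓ (witness j=7)
Positions where it holds: {0, 1, 2, 3, 4, 5, 6, 7} → 8.

8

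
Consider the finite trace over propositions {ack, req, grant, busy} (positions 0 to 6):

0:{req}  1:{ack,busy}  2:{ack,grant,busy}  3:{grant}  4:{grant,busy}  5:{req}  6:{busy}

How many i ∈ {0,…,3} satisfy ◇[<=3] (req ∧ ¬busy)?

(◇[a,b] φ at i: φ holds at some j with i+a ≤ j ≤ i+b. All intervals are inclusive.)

Evaluate at each i in [0,3]:
  i=0: ✓ (witness j=0)
  i=1: ✗ (none in [1,4])
  i=2: ✓ (witness j=5)
  i=3: ✓ (witness j=5)
Positions where it holds: {0, 2, 3} → 3.

3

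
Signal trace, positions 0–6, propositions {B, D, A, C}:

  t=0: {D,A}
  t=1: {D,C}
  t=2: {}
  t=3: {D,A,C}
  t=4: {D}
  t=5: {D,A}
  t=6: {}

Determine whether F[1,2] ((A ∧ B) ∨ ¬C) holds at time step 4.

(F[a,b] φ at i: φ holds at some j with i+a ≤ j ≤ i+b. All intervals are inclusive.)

Holds

Check ((A ∧ B) ∨ ¬C) at each j in [5,6]:
  j=5: true
  j=6: true
Found at j=5 → formula holds.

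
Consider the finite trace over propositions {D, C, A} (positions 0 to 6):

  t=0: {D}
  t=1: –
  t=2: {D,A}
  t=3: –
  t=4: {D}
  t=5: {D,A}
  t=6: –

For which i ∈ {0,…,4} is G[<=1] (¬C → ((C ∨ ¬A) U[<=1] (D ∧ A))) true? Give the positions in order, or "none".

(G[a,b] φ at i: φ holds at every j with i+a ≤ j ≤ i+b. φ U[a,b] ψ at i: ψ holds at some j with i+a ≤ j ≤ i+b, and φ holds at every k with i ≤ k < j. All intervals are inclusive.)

1, 4

Evaluate at each i in [0,4]:
  i=0: ✗ (fails at j=0)
  i=1: ✓ (all of [1,2])
  i=2: ✗ (fails at j=3)
  i=3: ✗ (fails at j=3)
  i=4: ✓ (all of [4,5])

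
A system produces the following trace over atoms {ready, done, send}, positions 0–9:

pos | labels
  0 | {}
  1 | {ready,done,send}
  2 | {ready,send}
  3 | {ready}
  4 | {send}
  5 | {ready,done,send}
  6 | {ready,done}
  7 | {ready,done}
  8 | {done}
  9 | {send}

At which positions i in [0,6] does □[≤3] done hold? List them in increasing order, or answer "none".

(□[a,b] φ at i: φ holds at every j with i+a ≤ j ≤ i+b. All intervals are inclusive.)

5

Evaluate at each i in [0,6]:
  i=0: ✗ (fails at j=0)
  i=1: ✗ (fails at j=2)
  i=2: ✗ (fails at j=2)
  i=3: ✗ (fails at j=3)
  i=4: ✗ (fails at j=4)
  i=5: ✓ (all of [5,8])
  i=6: ✗ (fails at j=9)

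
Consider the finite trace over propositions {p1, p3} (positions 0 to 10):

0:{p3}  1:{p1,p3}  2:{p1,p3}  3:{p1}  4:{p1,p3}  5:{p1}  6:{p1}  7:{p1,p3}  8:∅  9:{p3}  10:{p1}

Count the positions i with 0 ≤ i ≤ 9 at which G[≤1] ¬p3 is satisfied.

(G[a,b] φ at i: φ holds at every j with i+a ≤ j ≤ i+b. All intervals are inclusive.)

1

Evaluate at each i in [0,9]:
  i=0: ✗ (fails at j=0)
  i=1: ✗ (fails at j=1)
  i=2: ✗ (fails at j=2)
  i=3: ✗ (fails at j=4)
  i=4: ✗ (fails at j=4)
  i=5: ✓ (all of [5,6])
  i=6: ✗ (fails at j=7)
  i=7: ✗ (fails at j=7)
  i=8: ✗ (fails at j=9)
  i=9: ✗ (fails at j=9)
Positions where it holds: {5} → 1.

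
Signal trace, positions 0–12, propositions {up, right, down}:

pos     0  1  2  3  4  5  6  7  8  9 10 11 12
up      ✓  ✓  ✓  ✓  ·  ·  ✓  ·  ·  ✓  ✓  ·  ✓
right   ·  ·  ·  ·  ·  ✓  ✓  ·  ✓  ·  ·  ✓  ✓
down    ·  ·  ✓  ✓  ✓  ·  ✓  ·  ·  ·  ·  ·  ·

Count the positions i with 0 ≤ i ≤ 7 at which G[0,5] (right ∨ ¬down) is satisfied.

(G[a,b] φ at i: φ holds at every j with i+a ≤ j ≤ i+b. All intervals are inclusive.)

3

Evaluate at each i in [0,7]:
  i=0: ✗ (fails at j=2)
  i=1: ✗ (fails at j=2)
  i=2: ✗ (fails at j=2)
  i=3: ✗ (fails at j=3)
  i=4: ✗ (fails at j=4)
  i=5: ✓ (all of [5,10])
  i=6: ✓ (all of [6,11])
  i=7: ✓ (all of [7,12])
Positions where it holds: {5, 6, 7} → 3.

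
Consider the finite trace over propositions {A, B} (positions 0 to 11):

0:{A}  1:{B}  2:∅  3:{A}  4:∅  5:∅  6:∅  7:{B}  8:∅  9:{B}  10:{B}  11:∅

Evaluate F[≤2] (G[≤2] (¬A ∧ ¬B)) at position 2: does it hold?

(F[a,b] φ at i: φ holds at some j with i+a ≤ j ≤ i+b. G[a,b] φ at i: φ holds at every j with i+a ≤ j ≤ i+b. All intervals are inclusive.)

Check G[≤2] (¬A ∧ ¬B) at each j in [2,4]:
  j=2: fails at 3
  j=3: fails at 3
  j=4: holds on [4,6]
Found at j=4 → formula holds.

True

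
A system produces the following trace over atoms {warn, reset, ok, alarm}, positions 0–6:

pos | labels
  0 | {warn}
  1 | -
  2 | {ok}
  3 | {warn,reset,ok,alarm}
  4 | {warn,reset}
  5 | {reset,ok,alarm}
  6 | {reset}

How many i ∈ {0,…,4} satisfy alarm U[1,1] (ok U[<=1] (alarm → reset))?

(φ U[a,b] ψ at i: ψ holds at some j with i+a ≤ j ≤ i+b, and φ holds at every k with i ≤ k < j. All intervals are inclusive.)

Evaluate at each i in [0,4]:
  i=0: ✗ (lhs fails at k=0 before rhs at j=1)
  i=1: ✗ (lhs fails at k=1 before rhs at j=2)
  i=2: ✗ (lhs fails at k=2 before rhs at j=3)
  i=3: ✓ (rhs at j=4; lhs holds on [3,3])
  i=4: ✗ (lhs fails at k=4 before rhs at j=5)
Positions where it holds: {3} → 1.

1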